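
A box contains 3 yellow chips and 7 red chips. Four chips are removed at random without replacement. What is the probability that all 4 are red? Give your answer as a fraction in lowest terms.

1/6

P(all red) = 7/10 × 6/9 × 5/8 × 4/7 = 840/5040 = 1/6.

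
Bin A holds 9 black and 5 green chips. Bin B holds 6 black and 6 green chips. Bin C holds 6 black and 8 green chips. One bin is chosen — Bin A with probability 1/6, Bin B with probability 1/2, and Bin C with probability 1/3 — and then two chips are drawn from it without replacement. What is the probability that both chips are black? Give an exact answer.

939/4004

From Bin A: P(both black) = (9/14)(8/13) = 36/91.
From Bin B: P(both black) = (6/12)(5/11) = 5/22.
From Bin C: P(both black) = (6/14)(5/13) = 15/91.
Total probability = (1/6)(36/91) + (1/2)(5/22) + (1/3)(15/91) = 939/4004.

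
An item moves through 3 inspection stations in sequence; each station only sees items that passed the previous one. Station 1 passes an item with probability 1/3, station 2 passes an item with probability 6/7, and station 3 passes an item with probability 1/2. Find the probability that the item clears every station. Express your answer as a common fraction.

Multiplying along the chain,
P = 1/3 × 6/7 × 1/2 = 6/42 = 1/7.

1/7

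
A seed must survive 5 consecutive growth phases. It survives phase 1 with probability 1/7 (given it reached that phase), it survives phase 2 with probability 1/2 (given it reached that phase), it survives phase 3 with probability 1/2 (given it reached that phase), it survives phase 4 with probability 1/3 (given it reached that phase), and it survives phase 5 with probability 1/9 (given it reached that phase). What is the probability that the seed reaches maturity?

Each stage is reached only if all earlier stages succeed, so
P = 1/7 × 1/2 × 1/2 × 1/3 × 1/9 = 1/756.

1/756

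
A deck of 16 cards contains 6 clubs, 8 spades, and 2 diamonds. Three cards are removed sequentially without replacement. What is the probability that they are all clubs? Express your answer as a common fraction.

1/28

P = 6/16 × 5/15 × 4/14 = 120/3360 = 1/28.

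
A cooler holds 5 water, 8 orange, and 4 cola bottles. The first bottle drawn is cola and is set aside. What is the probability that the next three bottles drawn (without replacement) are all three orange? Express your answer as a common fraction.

After the first draw, 8 of the remaining 16 bottles are orange.
P = 8/16 × 7/15 × 6/14 = 336/3360 = 1/10.

1/10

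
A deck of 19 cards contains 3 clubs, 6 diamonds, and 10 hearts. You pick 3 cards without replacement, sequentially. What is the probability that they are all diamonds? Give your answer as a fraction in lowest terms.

P(all diamonds) = 6/19 × 5/18 × 4/17 = 120/5814 = 20/969.

20/969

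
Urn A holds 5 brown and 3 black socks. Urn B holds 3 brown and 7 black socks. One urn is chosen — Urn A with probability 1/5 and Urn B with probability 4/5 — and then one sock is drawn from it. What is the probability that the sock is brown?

From Urn A: P(brown) = 5/8.
From Urn B: P(brown) = 3/10.
Total probability = (1/5)(5/8) + (4/5)(3/10) = 73/200.

73/200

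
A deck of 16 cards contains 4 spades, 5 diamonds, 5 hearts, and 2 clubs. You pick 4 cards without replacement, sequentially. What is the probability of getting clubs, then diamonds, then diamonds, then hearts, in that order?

Each draw changes the counts, so multiply the conditional probabilities along the sequence:
P = 2/16 × 5/15 × 4/14 × 5/13 = 200/43680 = 5/1092.

5/1092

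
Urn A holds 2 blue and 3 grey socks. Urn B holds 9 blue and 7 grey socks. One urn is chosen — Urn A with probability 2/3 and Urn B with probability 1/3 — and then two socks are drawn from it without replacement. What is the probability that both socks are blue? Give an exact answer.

1/6

From Urn A: P(both blue) = (2/5)(1/4) = 1/10.
From Urn B: P(both blue) = (9/16)(8/15) = 3/10.
Total probability = (2/3)(1/10) + (1/3)(3/10) = 1/6.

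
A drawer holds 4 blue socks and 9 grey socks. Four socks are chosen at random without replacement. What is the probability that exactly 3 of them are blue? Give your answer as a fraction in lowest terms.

36/715

One ordering (blue drawn first) has probability 4/13 × 3/12 × 2/11 × 9/10 = 216/17160 = 9/715.
There are C(4,3) = 4 such orderings, each equally likely, so P = 4 × 9/715 = 36/715.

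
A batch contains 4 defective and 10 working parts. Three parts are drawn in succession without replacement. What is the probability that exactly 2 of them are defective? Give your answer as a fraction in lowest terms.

15/91

One ordering (defective drawn first) has probability 4/14 × 3/13 × 10/12 = 120/2184 = 5/91.
There are C(3,2) = 3 such orderings, each equally likely, so P = 3 × 5/91 = 15/91.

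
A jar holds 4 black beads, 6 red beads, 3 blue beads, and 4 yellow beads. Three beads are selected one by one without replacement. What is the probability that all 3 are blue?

P(all blue) = 3/17 × 2/16 × 1/15 = 6/4080 = 1/680.

1/680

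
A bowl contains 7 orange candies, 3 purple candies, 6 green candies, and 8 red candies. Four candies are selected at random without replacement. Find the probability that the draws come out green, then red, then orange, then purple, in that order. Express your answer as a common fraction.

Each draw changes the counts, so multiply the conditional probabilities along the sequence:
P = 6/24 × 8/23 × 7/22 × 3/21 = 1008/255024 = 1/253.

1/253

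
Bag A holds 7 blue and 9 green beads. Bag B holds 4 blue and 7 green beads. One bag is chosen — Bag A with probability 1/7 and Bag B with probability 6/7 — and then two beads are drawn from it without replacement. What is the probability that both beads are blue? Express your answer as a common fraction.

From Bag A: P(both blue) = (7/16)(6/15) = 7/40.
From Bag B: P(both blue) = (4/11)(3/10) = 6/55.
Total probability = (1/7)(7/40) + (6/7)(6/55) = 73/616.

73/616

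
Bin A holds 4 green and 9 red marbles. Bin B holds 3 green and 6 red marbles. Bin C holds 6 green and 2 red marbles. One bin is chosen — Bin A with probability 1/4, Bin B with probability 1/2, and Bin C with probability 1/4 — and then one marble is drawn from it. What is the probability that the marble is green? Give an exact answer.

From Bin A: P(green) = 4/13.
From Bin B: P(green) = 3/9.
From Bin C: P(green) = 6/8.
Total probability = (1/4)(4/13) + (1/2)(3/9) + (1/4)(6/8) = 269/624.

269/624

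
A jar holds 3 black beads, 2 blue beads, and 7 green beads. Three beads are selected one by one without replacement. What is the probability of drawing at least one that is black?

P(no black) = 9/12 × 8/11 × 7/10 = 504/1320 = 21/55.
P(at least one) = 1 − 21/55 = 34/55.

34/55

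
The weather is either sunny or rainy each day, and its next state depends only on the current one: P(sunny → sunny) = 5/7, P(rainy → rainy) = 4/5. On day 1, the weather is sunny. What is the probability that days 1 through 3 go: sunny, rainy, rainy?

8/35

Day 1 is given. For each transition, use the conditional probability from the current state:
P(rainy | sunny) = 2/7; P(rainy | rainy) = 4/5.
P = 2/7 × 4/5 = 8/35.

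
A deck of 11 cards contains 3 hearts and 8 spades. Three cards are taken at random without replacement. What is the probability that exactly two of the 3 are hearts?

8/55

One ordering (hearts drawn first) has probability 3/11 × 2/10 × 8/9 = 48/990 = 8/165.
There are C(3,2) = 3 such orderings, each equally likely, so P = 3 × 8/165 = 8/55.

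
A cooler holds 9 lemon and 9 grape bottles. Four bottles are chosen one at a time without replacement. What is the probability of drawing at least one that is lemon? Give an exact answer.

P(no lemon) = 9/18 × 8/17 × 7/16 × 6/15 = 3024/73440 = 7/170.
P(at least one) = 1 − 7/170 = 163/170.

163/170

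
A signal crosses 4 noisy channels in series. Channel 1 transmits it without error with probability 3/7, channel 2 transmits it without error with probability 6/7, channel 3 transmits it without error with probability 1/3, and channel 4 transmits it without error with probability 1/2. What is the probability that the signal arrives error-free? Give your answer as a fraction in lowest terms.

3/49

The events are sequential, so multiply the conditional probabilities:
P = 3/7 × 6/7 × 1/3 × 1/2 = 18/294 = 3/49.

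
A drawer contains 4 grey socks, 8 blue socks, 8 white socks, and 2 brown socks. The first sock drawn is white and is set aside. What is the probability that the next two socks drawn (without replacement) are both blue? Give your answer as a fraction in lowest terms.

2/15

With the first sock removed, 8 blue remain out of 21.
P = 8/21 × 7/20 = 56/420 = 2/15.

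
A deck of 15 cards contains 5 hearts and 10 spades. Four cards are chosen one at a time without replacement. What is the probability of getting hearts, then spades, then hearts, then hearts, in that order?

Each draw changes the counts, so multiply the conditional probabilities along the sequence:
P = 5/15 × 10/14 × 4/13 × 3/12 = 600/32760 = 5/273.

5/273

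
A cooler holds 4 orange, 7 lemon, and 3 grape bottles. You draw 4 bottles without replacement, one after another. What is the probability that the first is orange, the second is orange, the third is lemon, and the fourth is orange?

1/143

Multiply the probability of each draw given the previous ones:
P = 4/14 × 3/13 × 7/12 × 2/11 = 168/24024 = 1/143.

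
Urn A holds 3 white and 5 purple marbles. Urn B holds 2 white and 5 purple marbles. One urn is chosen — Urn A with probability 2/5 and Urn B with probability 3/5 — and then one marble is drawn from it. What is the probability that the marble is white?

9/28

From Urn A: P(white) = 3/8.
From Urn B: P(white) = 2/7.
Total probability = (2/5)(3/8) + (3/5)(2/7) = 9/28.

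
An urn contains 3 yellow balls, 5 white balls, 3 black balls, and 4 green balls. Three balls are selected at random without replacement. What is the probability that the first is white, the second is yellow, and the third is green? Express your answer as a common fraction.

2/91

Each draw changes the counts, so multiply the conditional probabilities along the sequence:
P = 5/15 × 3/14 × 4/13 = 60/2730 = 2/91.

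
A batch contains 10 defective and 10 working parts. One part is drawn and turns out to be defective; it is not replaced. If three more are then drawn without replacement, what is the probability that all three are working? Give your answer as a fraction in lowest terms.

With the first part removed, 10 working remain out of 19.
P = 10/19 × 9/18 × 8/17 = 720/5814 = 40/323.

40/323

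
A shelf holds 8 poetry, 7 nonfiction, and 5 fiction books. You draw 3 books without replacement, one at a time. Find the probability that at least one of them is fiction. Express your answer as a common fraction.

137/228

P(no fiction) = 15/20 × 14/19 × 13/18 = 2730/6840 = 91/228.
P(at least one) = 1 − 91/228 = 137/228.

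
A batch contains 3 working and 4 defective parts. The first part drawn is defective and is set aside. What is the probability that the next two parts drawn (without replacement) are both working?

With the first part removed, 3 working remain out of 6.
P = 3/6 × 2/5 = 6/30 = 1/5.

1/5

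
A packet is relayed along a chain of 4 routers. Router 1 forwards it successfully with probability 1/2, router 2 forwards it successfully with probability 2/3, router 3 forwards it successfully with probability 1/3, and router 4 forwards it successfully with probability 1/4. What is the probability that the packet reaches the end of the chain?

1/36

The events are sequential, so multiply the conditional probabilities:
P = 1/2 × 2/3 × 1/3 × 1/4 = 2/72 = 1/36.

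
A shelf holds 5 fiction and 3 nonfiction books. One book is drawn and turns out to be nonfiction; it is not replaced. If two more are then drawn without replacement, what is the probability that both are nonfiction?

After the first draw, 2 of the remaining 7 books are nonfiction.
P = 2/7 × 1/6 = 2/42 = 1/21.

1/21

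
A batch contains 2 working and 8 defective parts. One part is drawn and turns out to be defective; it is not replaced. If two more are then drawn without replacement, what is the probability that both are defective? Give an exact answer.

7/12

After the first draw, 7 of the remaining 9 parts are defective.
P = 7/9 × 6/8 = 42/72 = 7/12.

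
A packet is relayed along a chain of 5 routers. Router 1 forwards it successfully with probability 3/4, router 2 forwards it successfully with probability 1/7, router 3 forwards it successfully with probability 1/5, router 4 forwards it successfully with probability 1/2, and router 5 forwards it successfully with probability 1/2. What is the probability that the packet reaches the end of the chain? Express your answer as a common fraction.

Multiplying along the chain,
P = 3/4 × 1/7 × 1/5 × 1/2 × 1/2 = 3/560.

3/560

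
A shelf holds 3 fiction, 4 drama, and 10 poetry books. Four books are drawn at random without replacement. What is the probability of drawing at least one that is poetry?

P(no poetry) = 7/17 × 6/16 × 5/15 × 4/14 = 840/57120 = 1/68.
P(at least one) = 1 − 1/68 = 67/68.

67/68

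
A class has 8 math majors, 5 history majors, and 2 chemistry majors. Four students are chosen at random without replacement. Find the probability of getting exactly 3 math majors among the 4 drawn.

One ordering (math majors drawn first) has probability 8/15 × 7/14 × 6/13 × 7/12 = 2352/32760 = 14/195.
There are C(4,3) = 4 such orderings, each equally likely, so P = 4 × 14/195 = 56/195.

56/195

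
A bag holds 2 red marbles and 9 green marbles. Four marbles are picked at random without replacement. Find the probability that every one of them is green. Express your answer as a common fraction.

P = 9/11 × 8/10 × 7/9 × 6/8 = 3024/7920 = 21/55.

21/55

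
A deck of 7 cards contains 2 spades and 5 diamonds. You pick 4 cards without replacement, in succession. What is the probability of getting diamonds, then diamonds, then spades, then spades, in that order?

1/21

Each draw changes the counts, so multiply the conditional probabilities along the sequence:
P = 5/7 × 4/6 × 2/5 × 1/4 = 40/840 = 1/21.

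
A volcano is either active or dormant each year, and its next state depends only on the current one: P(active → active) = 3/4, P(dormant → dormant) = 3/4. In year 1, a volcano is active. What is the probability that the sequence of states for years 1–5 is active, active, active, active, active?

81/256

Year 1 is given. For each transition, use the conditional probability from the current state:
P(active | active) = 3/4; P(active | active) = 3/4; P(active | active) = 3/4; P(active | active) = 3/4.
P = 3/4 × 3/4 × 3/4 × 3/4 = 81/256.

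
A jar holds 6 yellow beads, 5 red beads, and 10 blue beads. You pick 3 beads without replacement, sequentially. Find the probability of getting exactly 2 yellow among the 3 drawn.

One ordering (yellow drawn first) has probability 6/21 × 5/20 × 15/19 = 450/7980 = 15/266.
There are C(3,2) = 3 such orderings, each equally likely, so P = 3 × 15/266 = 45/266.

45/266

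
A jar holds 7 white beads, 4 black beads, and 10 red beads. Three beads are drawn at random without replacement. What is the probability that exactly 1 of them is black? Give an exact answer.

One ordering (black drawn first) has probability 4/21 × 17/20 × 16/19 = 1088/7980 = 272/1995.
There are C(3,1) = 3 such orderings, each equally likely, so P = 3 × 272/1995 = 272/665.

272/665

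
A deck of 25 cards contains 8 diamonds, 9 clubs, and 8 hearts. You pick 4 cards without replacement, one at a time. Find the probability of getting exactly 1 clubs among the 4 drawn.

504/1265

One ordering (a club drawn first) has probability 9/25 × 16/24 × 15/23 × 14/22 = 30240/303600 = 126/1265.
There are C(4,1) = 4 such orderings, each equally likely, so P = 4 × 126/1265 = 504/1265.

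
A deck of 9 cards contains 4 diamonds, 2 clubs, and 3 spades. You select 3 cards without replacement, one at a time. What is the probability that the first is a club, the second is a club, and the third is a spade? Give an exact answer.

1/84

Each draw changes the counts, so multiply the conditional probabilities along the sequence:
P = 2/9 × 1/8 × 3/7 = 6/504 = 1/84.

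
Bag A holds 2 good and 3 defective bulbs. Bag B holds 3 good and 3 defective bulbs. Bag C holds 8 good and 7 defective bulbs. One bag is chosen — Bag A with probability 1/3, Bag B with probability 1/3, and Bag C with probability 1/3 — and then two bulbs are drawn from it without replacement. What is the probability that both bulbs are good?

17/90

From Bag A: P(both good) = (2/5)(1/4) = 1/10.
From Bag B: P(both good) = (3/6)(2/5) = 1/5.
From Bag C: P(both good) = (8/15)(7/14) = 4/15.
Total probability = (1/3)(1/10) + (1/3)(1/5) + (1/3)(4/15) = 17/90.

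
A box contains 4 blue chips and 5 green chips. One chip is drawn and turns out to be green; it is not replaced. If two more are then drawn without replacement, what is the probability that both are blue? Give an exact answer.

3/14

With the first chip removed, 4 blue remain out of 8.
P = 4/8 × 3/7 = 12/56 = 3/14.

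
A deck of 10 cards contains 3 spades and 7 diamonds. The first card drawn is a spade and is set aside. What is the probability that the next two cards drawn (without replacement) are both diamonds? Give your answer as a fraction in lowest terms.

After the first draw, 7 of the remaining 9 cards are diamonds.
P = 7/9 × 6/8 = 42/72 = 7/12.

7/12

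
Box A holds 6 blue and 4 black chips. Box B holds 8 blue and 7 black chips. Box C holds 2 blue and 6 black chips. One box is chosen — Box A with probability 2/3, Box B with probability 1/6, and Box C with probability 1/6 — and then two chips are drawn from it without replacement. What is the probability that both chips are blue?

From Box A: P(both blue) = (6/10)(5/9) = 1/3.
From Box B: P(both blue) = (8/15)(7/14) = 4/15.
From Box C: P(both blue) = (2/8)(1/7) = 1/28.
Total probability = (2/3)(1/3) + (1/6)(4/15) + (1/6)(1/28) = 229/840.

229/840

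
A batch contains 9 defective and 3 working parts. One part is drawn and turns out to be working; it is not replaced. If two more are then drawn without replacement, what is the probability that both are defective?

After the first draw, 9 of the remaining 11 parts are defective.
P = 9/11 × 8/10 = 72/110 = 36/55.

36/55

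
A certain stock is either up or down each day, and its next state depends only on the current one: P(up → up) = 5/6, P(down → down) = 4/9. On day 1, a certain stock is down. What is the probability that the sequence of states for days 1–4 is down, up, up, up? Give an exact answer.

Day 1 is given. For each transition, use the conditional probability from the current state:
P(up | down) = 5/9; P(up | up) = 5/6; P(up | up) = 5/6.
P = 5/9 × 5/6 × 5/6 = 125/324.

125/324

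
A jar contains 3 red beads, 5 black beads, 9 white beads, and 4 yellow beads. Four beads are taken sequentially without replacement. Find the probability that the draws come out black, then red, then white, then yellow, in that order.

1/266

Chain rule:
P = 5/21 × 3/20 × 9/19 × 4/18 = 540/143640 = 1/266.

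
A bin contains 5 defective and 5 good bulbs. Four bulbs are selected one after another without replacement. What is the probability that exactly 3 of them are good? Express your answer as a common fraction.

5/21

One ordering (good drawn first) has probability 5/10 × 4/9 × 3/8 × 5/7 = 300/5040 = 5/84.
There are C(4,3) = 4 such orderings, each equally likely, so P = 4 × 5/84 = 5/21.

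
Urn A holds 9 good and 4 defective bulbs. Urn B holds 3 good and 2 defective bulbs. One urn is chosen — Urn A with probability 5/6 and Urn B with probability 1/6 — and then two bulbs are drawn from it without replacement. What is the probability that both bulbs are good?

From Urn A: P(both good) = (9/13)(8/12) = 6/13.
From Urn B: P(both good) = (3/5)(2/4) = 3/10.
Total probability = (5/6)(6/13) + (1/6)(3/10) = 113/260.

113/260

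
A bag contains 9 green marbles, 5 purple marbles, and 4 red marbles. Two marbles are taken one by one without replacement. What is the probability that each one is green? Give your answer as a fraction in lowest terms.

P(every draw is green) = 9/18 × 8/17 = 72/306 = 4/17.

4/17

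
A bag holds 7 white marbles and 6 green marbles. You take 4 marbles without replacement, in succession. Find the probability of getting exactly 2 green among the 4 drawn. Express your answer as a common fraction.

63/143

One ordering (green drawn first) has probability 6/13 × 5/12 × 7/11 × 6/10 = 1260/17160 = 21/286.
There are C(4,2) = 6 such orderings, each equally likely, so P = 6 × 21/286 = 63/143.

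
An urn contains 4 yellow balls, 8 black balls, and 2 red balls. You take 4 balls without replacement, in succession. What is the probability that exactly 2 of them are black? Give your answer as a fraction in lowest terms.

One ordering (black drawn first) has probability 8/14 × 7/13 × 6/12 × 5/11 = 1680/24024 = 10/143.
There are C(4,2) = 6 such orderings, each equally likely, so P = 6 × 10/143 = 60/143.

60/143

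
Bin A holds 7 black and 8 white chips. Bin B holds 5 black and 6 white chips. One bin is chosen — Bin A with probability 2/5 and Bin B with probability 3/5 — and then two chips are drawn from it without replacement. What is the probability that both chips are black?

52/275

From Bin A: P(both black) = (7/15)(6/14) = 1/5.
From Bin B: P(both black) = (5/11)(4/10) = 2/11.
Total probability = (2/5)(1/5) + (3/5)(2/11) = 52/275.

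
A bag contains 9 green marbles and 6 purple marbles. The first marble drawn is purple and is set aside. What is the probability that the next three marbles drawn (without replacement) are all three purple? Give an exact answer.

5/182

With the first marble removed, 5 purple remain out of 14.
P = 5/14 × 4/13 × 3/12 = 60/2184 = 5/182.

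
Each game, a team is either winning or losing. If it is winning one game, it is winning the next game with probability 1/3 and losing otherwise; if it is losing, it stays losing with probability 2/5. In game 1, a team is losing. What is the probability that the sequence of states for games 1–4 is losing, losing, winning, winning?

Game 1 is given. For each transition, use the conditional probability from the current state:
P(losing | losing) = 2/5; P(winning | losing) = 3/5; P(winning | winning) = 1/3.
P = 2/5 × 3/5 × 1/3 = 6/75 = 2/25.

2/25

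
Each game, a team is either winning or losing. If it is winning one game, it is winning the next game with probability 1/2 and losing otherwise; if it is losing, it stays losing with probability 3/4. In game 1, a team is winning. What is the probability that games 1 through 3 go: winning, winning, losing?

1/4

Game 1 is given. For each transition, use the conditional probability from the current state:
P(winning | winning) = 1/2; P(losing | winning) = 1/2.
P = 1/2 × 1/2 = 1/4.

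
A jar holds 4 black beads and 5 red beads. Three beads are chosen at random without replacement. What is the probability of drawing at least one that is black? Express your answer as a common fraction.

P(no black) = 5/9 × 4/8 × 3/7 = 60/504 = 5/42.
P(at least one) = 1 − 5/42 = 37/42.

37/42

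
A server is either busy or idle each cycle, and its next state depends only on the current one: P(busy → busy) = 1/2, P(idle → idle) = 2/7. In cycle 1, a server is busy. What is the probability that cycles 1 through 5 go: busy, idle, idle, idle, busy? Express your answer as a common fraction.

Cycle 1 is given. For each transition, use the conditional probability from the current state:
P(idle | busy) = 1/2; P(idle | idle) = 2/7; P(idle | idle) = 2/7; P(busy | idle) = 5/7.
P = 1/2 × 2/7 × 2/7 × 5/7 = 20/686 = 10/343.

10/343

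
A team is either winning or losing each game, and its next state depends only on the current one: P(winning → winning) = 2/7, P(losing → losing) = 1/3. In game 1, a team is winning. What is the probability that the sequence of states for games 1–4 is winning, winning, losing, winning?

20/147

Game 1 is given. For each transition, use the conditional probability from the current state:
P(winning | winning) = 2/7; P(losing | winning) = 5/7; P(winning | losing) = 2/3.
P = 2/7 × 5/7 × 2/3 = 20/147.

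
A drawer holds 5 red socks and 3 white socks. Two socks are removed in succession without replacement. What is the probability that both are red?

P = 5/8 × 4/7 = 20/56 = 5/14.

5/14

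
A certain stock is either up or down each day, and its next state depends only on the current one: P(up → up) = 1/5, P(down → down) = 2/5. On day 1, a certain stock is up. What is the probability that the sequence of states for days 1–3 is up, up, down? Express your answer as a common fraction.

4/25

Day 1 is given. For each transition, use the conditional probability from the current state:
P(up | up) = 1/5; P(down | up) = 4/5.
P = 1/5 × 4/5 = 4/25.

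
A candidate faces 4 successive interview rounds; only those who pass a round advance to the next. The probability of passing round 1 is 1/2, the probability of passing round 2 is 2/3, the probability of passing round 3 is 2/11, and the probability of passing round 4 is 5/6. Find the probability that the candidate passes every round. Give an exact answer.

5/99

Each stage is reached only if all earlier stages succeed, so
P = 1/2 × 2/3 × 2/11 × 5/6 = 20/396 = 5/99.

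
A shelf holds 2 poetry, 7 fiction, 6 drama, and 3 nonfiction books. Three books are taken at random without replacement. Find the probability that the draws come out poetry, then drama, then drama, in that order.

5/408

Multiply the probability of each draw given the previous ones:
P = 2/18 × 6/17 × 5/16 = 60/4896 = 5/408.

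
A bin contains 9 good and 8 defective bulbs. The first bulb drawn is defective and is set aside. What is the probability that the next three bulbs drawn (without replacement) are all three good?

3/20

After the first draw, 9 of the remaining 16 bulbs are good.
P = 9/16 × 8/15 × 7/14 = 504/3360 = 3/20.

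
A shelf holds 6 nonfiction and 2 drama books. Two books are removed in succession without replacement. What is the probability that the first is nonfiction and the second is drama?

Multiply the probability of each draw given the previous ones:
P = 6/8 × 2/7 = 12/56 = 3/14.

3/14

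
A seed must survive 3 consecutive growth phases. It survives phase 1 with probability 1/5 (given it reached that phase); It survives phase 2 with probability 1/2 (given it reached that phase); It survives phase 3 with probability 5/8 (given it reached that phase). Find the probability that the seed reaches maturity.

1/16

Multiplying along the chain,
P = 1/5 × 1/2 × 5/8 = 5/80 = 1/16.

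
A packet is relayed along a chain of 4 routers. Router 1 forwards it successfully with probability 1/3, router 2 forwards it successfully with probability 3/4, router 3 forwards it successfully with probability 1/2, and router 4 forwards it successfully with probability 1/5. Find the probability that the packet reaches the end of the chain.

1/40

Multiplying along the chain,
P = 1/3 × 3/4 × 1/2 × 1/5 = 3/120 = 1/40.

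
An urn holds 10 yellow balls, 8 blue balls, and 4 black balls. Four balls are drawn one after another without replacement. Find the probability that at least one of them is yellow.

124/133

P(no yellow) = 12/22 × 11/21 × 10/20 × 9/19 = 11880/175560 = 9/133.
P(at least one) = 1 − 9/133 = 124/133.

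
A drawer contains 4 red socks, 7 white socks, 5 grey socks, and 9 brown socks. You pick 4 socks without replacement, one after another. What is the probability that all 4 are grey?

P(every draw is grey) = 5/25 × 4/24 × 3/23 × 2/22 = 120/303600 = 1/2530.

1/2530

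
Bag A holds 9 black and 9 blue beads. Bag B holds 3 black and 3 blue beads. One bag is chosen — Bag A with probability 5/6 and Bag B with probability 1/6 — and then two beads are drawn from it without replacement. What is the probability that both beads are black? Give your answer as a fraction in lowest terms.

From Bag A: P(both black) = (9/18)(8/17) = 4/17.
From Bag B: P(both black) = (3/6)(2/5) = 1/5.
Total probability = (5/6)(4/17) + (1/6)(1/5) = 39/170.

39/170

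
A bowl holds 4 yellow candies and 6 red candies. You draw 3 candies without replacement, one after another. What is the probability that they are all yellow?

P = 4/10 × 3/9 × 2/8 = 24/720 = 1/30.

1/30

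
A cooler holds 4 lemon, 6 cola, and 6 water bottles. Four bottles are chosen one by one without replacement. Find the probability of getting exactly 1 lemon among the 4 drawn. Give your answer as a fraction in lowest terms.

44/91

One ordering (lemon drawn first) has probability 4/16 × 12/15 × 11/14 × 10/13 = 5280/43680 = 11/91.
There are C(4,1) = 4 such orderings, each equally likely, so P = 4 × 11/91 = 44/91.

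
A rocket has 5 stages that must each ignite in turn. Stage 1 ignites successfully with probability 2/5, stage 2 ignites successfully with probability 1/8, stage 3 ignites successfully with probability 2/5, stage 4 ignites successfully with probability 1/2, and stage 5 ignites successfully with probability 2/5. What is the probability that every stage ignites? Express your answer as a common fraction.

Each stage is reached only if all earlier stages succeed, so
P = 2/5 × 1/8 × 2/5 × 1/2 × 2/5 = 8/2000 = 1/250.

1/250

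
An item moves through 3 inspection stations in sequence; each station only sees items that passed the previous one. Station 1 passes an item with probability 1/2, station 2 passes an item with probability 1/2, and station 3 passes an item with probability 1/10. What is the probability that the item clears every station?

1/40

Each stage is reached only if all earlier stages succeed, so
P = 1/2 × 1/2 × 1/10 = 1/40.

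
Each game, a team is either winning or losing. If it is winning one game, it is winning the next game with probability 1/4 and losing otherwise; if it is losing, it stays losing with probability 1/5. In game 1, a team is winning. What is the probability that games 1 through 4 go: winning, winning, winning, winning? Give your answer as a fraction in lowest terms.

1/64

Game 1 is given. For each transition, use the conditional probability from the current state:
P(winning | winning) = 1/4; P(winning | winning) = 1/4; P(winning | winning) = 1/4.
P = 1/4 × 1/4 × 1/4 = 1/64.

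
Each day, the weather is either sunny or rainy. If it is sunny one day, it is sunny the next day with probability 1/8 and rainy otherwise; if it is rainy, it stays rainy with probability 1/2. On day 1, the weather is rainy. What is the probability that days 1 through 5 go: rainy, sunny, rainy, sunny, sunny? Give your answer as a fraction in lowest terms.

7/256

Day 1 is given. For each transition, use the conditional probability from the current state:
P(sunny | rainy) = 1/2; P(rainy | sunny) = 7/8; P(sunny | rainy) = 1/2; P(sunny | sunny) = 1/8.
P = 1/2 × 7/8 × 1/2 × 1/8 = 7/256.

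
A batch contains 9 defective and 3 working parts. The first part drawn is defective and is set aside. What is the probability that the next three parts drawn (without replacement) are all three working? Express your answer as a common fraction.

1/165

After the first draw, 3 of the remaining 11 parts are working.
P = 3/11 × 2/10 × 1/9 = 6/990 = 1/165.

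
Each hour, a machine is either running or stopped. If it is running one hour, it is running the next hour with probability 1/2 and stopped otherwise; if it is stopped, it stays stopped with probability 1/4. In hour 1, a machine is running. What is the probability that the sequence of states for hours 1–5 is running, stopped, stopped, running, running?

Hour 1 is given. For each transition, use the conditional probability from the current state:
P(stopped | running) = 1/2; P(stopped | stopped) = 1/4; P(running | stopped) = 3/4; P(running | running) = 1/2.
P = 1/2 × 1/4 × 3/4 × 1/2 = 3/64.

3/64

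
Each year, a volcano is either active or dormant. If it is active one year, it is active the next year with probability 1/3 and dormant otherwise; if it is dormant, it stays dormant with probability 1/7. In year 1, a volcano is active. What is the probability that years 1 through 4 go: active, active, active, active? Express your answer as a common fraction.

1/27

Year 1 is given. For each transition, use the conditional probability from the current state:
P(active | active) = 1/3; P(active | active) = 1/3; P(active | active) = 1/3.
P = 1/3 × 1/3 × 1/3 = 1/27.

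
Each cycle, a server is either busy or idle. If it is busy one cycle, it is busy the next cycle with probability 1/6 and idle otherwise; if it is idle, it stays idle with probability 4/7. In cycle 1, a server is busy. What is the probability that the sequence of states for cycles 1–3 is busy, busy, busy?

1/36

Cycle 1 is given. For each transition, use the conditional probability from the current state:
P(busy | busy) = 1/6; P(busy | busy) = 1/6.
P = 1/6 × 1/6 = 1/36.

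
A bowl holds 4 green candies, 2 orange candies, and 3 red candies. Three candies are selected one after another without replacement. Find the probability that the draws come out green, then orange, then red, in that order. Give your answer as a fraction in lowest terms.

Chain rule:
P = 4/9 × 2/8 × 3/7 = 24/504 = 1/21.

1/21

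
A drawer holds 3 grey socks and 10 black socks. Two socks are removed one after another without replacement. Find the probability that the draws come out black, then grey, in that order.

Chain rule:
P = 10/13 × 3/12 = 30/156 = 5/26.

5/26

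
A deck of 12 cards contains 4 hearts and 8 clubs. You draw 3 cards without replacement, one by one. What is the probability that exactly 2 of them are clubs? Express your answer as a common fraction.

One ordering (clubs drawn first) has probability 8/12 × 7/11 × 4/10 = 224/1320 = 28/165.
There are C(3,2) = 3 such orderings, each equally likely, so P = 3 × 28/165 = 28/55.

28/55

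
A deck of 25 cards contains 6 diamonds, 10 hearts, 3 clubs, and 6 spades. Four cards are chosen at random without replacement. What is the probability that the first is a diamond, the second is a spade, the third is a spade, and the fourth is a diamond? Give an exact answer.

Each draw changes the counts, so multiply the conditional probabilities along the sequence:
P = 6/25 × 6/24 × 5/23 × 5/22 = 900/303600 = 3/1012.

3/1012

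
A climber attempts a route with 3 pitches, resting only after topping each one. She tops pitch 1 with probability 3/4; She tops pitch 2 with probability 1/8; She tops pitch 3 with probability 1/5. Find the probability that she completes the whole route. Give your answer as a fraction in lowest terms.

3/160

Multiplying along the chain,
P = 3/4 × 1/8 × 1/5 = 3/160.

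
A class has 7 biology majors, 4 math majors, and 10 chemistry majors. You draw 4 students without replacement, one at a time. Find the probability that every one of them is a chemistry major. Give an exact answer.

P(all chemistry majors) = 10/21 × 9/20 × 8/19 × 7/18 = 5040/143640 = 2/57.

2/57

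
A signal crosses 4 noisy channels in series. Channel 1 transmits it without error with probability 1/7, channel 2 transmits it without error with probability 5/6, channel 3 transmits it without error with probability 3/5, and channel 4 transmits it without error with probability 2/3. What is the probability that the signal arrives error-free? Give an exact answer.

1/21

The events are sequential, so multiply the conditional probabilities:
P = 1/7 × 5/6 × 3/5 × 2/3 = 30/630 = 1/21.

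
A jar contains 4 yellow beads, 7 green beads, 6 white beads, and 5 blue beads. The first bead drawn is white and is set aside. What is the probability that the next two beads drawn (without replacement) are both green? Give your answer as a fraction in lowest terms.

1/10

After the first draw, 7 of the remaining 21 beads are green.
P = 7/21 × 6/20 = 42/420 = 1/10.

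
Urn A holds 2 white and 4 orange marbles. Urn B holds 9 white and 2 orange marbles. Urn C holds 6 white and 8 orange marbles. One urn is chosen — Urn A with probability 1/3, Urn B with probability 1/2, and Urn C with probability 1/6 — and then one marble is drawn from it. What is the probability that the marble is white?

From Urn A: P(white) = 2/6.
From Urn B: P(white) = 9/11.
From Urn C: P(white) = 6/14.
Total probability = (1/3)(2/6) + (1/2)(9/11) + (1/6)(6/14) = 410/693.

410/693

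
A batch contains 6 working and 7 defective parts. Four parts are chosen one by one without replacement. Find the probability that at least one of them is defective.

P(no defective) = 6/13 × 5/12 × 4/11 × 3/10 = 360/17160 = 3/143.
P(at least one) = 1 − 3/143 = 140/143.

140/143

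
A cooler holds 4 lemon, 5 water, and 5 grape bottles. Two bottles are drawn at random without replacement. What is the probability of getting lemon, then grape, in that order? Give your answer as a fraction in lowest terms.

10/91

Multiply the probability of each draw given the previous ones:
P = 4/14 × 5/13 = 20/182 = 10/91.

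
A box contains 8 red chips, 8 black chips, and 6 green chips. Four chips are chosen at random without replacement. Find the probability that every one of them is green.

3/1463

P(all green) = 6/22 × 5/21 × 4/20 × 3/19 = 360/175560 = 3/1463.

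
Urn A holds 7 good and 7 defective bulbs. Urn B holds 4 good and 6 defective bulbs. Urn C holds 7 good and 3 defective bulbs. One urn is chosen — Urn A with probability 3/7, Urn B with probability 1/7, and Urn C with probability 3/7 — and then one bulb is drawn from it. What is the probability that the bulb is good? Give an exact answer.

4/7

From Urn A: P(good) = 7/14.
From Urn B: P(good) = 4/10.
From Urn C: P(good) = 7/10.
Total probability = (3/7)(7/14) + (1/7)(4/10) + (3/7)(7/10) = 4/7.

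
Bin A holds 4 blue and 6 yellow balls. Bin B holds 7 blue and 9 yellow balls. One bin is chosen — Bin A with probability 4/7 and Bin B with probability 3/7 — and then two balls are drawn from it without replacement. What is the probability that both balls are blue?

127/840

From Bin A: P(both blue) = (4/10)(3/9) = 2/15.
From Bin B: P(both blue) = (7/16)(6/15) = 7/40.
Total probability = (4/7)(2/15) + (3/7)(7/40) = 127/840.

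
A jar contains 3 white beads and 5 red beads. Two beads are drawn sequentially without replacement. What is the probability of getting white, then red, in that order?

15/56

Each draw changes the counts, so multiply the conditional probabilities along the sequence:
P = 3/8 × 5/7 = 15/56.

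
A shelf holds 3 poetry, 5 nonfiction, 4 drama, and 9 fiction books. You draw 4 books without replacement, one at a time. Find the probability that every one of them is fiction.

P(every draw is fiction) = 9/21 × 8/20 × 7/19 × 6/18 = 3024/143640 = 2/95.

2/95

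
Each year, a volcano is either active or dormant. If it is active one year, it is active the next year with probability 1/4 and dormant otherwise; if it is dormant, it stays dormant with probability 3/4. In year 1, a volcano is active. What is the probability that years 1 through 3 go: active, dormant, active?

Year 1 is given. For each transition, use the conditional probability from the current state:
P(dormant | active) = 3/4; P(active | dormant) = 1/4.
P = 3/4 × 1/4 = 3/16.

3/16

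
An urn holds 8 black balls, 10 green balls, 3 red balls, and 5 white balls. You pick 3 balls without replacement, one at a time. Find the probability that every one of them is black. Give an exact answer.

P = 8/26 × 7/25 × 6/24 = 336/15600 = 7/325.

7/325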